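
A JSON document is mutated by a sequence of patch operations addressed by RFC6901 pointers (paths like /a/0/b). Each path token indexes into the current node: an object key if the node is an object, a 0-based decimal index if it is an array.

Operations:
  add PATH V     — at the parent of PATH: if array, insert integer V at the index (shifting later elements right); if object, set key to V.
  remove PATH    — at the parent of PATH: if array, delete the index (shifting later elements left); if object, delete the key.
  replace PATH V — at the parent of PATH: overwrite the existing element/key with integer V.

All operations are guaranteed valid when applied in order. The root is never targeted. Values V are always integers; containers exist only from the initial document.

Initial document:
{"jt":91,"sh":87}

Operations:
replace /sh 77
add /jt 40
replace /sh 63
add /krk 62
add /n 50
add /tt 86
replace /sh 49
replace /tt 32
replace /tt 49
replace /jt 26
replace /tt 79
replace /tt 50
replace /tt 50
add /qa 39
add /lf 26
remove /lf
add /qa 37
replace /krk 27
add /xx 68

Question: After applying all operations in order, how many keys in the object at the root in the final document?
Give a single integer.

After op 1 (replace /sh 77): {"jt":91,"sh":77}
After op 2 (add /jt 40): {"jt":40,"sh":77}
After op 3 (replace /sh 63): {"jt":40,"sh":63}
After op 4 (add /krk 62): {"jt":40,"krk":62,"sh":63}
After op 5 (add /n 50): {"jt":40,"krk":62,"n":50,"sh":63}
After op 6 (add /tt 86): {"jt":40,"krk":62,"n":50,"sh":63,"tt":86}
After op 7 (replace /sh 49): {"jt":40,"krk":62,"n":50,"sh":49,"tt":86}
After op 8 (replace /tt 32): {"jt":40,"krk":62,"n":50,"sh":49,"tt":32}
After op 9 (replace /tt 49): {"jt":40,"krk":62,"n":50,"sh":49,"tt":49}
After op 10 (replace /jt 26): {"jt":26,"krk":62,"n":50,"sh":49,"tt":49}
After op 11 (replace /tt 79): {"jt":26,"krk":62,"n":50,"sh":49,"tt":79}
After op 12 (replace /tt 50): {"jt":26,"krk":62,"n":50,"sh":49,"tt":50}
After op 13 (replace /tt 50): {"jt":26,"krk":62,"n":50,"sh":49,"tt":50}
After op 14 (add /qa 39): {"jt":26,"krk":62,"n":50,"qa":39,"sh":49,"tt":50}
After op 15 (add /lf 26): {"jt":26,"krk":62,"lf":26,"n":50,"qa":39,"sh":49,"tt":50}
After op 16 (remove /lf): {"jt":26,"krk":62,"n":50,"qa":39,"sh":49,"tt":50}
After op 17 (add /qa 37): {"jt":26,"krk":62,"n":50,"qa":37,"sh":49,"tt":50}
After op 18 (replace /krk 27): {"jt":26,"krk":27,"n":50,"qa":37,"sh":49,"tt":50}
After op 19 (add /xx 68): {"jt":26,"krk":27,"n":50,"qa":37,"sh":49,"tt":50,"xx":68}
Size at the root: 7

Answer: 7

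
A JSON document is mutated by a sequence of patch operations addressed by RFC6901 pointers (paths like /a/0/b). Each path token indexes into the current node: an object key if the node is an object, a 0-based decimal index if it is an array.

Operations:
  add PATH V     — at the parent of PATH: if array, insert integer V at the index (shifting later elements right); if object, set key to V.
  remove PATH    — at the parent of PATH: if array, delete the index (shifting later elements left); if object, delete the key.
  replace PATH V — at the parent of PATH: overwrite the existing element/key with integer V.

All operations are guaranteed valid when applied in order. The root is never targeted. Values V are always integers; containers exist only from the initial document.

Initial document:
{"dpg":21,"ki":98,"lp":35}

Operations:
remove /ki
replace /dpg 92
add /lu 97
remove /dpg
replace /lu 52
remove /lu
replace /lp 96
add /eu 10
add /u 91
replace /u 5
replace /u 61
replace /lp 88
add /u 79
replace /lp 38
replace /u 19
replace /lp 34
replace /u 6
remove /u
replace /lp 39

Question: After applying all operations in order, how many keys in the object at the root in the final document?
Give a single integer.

Answer: 2

Derivation:
After op 1 (remove /ki): {"dpg":21,"lp":35}
After op 2 (replace /dpg 92): {"dpg":92,"lp":35}
After op 3 (add /lu 97): {"dpg":92,"lp":35,"lu":97}
After op 4 (remove /dpg): {"lp":35,"lu":97}
After op 5 (replace /lu 52): {"lp":35,"lu":52}
After op 6 (remove /lu): {"lp":35}
After op 7 (replace /lp 96): {"lp":96}
After op 8 (add /eu 10): {"eu":10,"lp":96}
After op 9 (add /u 91): {"eu":10,"lp":96,"u":91}
After op 10 (replace /u 5): {"eu":10,"lp":96,"u":5}
After op 11 (replace /u 61): {"eu":10,"lp":96,"u":61}
After op 12 (replace /lp 88): {"eu":10,"lp":88,"u":61}
After op 13 (add /u 79): {"eu":10,"lp":88,"u":79}
After op 14 (replace /lp 38): {"eu":10,"lp":38,"u":79}
After op 15 (replace /u 19): {"eu":10,"lp":38,"u":19}
After op 16 (replace /lp 34): {"eu":10,"lp":34,"u":19}
After op 17 (replace /u 6): {"eu":10,"lp":34,"u":6}
After op 18 (remove /u): {"eu":10,"lp":34}
After op 19 (replace /lp 39): {"eu":10,"lp":39}
Size at the root: 2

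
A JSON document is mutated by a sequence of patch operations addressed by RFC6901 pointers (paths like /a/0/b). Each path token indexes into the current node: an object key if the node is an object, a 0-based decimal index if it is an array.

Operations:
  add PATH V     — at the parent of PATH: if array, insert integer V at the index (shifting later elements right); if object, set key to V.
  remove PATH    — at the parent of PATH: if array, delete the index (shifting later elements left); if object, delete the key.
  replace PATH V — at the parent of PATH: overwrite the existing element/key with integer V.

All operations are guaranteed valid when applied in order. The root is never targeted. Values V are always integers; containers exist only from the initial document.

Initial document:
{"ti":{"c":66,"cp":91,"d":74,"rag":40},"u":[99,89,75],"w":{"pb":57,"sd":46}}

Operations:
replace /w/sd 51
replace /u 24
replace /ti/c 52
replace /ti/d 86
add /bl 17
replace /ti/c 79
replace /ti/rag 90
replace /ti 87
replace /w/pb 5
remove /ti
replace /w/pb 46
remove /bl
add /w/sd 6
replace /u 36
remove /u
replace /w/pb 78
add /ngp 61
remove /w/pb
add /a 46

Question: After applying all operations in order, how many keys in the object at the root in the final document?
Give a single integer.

Answer: 3

Derivation:
After op 1 (replace /w/sd 51): {"ti":{"c":66,"cp":91,"d":74,"rag":40},"u":[99,89,75],"w":{"pb":57,"sd":51}}
After op 2 (replace /u 24): {"ti":{"c":66,"cp":91,"d":74,"rag":40},"u":24,"w":{"pb":57,"sd":51}}
After op 3 (replace /ti/c 52): {"ti":{"c":52,"cp":91,"d":74,"rag":40},"u":24,"w":{"pb":57,"sd":51}}
After op 4 (replace /ti/d 86): {"ti":{"c":52,"cp":91,"d":86,"rag":40},"u":24,"w":{"pb":57,"sd":51}}
After op 5 (add /bl 17): {"bl":17,"ti":{"c":52,"cp":91,"d":86,"rag":40},"u":24,"w":{"pb":57,"sd":51}}
After op 6 (replace /ti/c 79): {"bl":17,"ti":{"c":79,"cp":91,"d":86,"rag":40},"u":24,"w":{"pb":57,"sd":51}}
After op 7 (replace /ti/rag 90): {"bl":17,"ti":{"c":79,"cp":91,"d":86,"rag":90},"u":24,"w":{"pb":57,"sd":51}}
After op 8 (replace /ti 87): {"bl":17,"ti":87,"u":24,"w":{"pb":57,"sd":51}}
After op 9 (replace /w/pb 5): {"bl":17,"ti":87,"u":24,"w":{"pb":5,"sd":51}}
After op 10 (remove /ti): {"bl":17,"u":24,"w":{"pb":5,"sd":51}}
After op 11 (replace /w/pb 46): {"bl":17,"u":24,"w":{"pb":46,"sd":51}}
After op 12 (remove /bl): {"u":24,"w":{"pb":46,"sd":51}}
After op 13 (add /w/sd 6): {"u":24,"w":{"pb":46,"sd":6}}
After op 14 (replace /u 36): {"u":36,"w":{"pb":46,"sd":6}}
After op 15 (remove /u): {"w":{"pb":46,"sd":6}}
After op 16 (replace /w/pb 78): {"w":{"pb":78,"sd":6}}
After op 17 (add /ngp 61): {"ngp":61,"w":{"pb":78,"sd":6}}
After op 18 (remove /w/pb): {"ngp":61,"w":{"sd":6}}
After op 19 (add /a 46): {"a":46,"ngp":61,"w":{"sd":6}}
Size at the root: 3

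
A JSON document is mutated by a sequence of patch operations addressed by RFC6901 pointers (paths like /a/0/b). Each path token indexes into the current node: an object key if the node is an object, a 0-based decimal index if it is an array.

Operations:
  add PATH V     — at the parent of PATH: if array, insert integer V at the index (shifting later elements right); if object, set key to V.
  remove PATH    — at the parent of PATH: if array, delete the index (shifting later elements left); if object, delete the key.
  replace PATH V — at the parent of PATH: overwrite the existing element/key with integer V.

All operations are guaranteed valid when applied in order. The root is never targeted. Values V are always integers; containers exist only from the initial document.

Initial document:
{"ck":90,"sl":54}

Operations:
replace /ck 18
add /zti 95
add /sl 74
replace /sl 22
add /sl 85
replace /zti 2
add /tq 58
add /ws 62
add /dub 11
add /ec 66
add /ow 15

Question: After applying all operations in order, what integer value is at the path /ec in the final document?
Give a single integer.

Answer: 66

Derivation:
After op 1 (replace /ck 18): {"ck":18,"sl":54}
After op 2 (add /zti 95): {"ck":18,"sl":54,"zti":95}
After op 3 (add /sl 74): {"ck":18,"sl":74,"zti":95}
After op 4 (replace /sl 22): {"ck":18,"sl":22,"zti":95}
After op 5 (add /sl 85): {"ck":18,"sl":85,"zti":95}
After op 6 (replace /zti 2): {"ck":18,"sl":85,"zti":2}
After op 7 (add /tq 58): {"ck":18,"sl":85,"tq":58,"zti":2}
After op 8 (add /ws 62): {"ck":18,"sl":85,"tq":58,"ws":62,"zti":2}
After op 9 (add /dub 11): {"ck":18,"dub":11,"sl":85,"tq":58,"ws":62,"zti":2}
After op 10 (add /ec 66): {"ck":18,"dub":11,"ec":66,"sl":85,"tq":58,"ws":62,"zti":2}
After op 11 (add /ow 15): {"ck":18,"dub":11,"ec":66,"ow":15,"sl":85,"tq":58,"ws":62,"zti":2}
Value at /ec: 66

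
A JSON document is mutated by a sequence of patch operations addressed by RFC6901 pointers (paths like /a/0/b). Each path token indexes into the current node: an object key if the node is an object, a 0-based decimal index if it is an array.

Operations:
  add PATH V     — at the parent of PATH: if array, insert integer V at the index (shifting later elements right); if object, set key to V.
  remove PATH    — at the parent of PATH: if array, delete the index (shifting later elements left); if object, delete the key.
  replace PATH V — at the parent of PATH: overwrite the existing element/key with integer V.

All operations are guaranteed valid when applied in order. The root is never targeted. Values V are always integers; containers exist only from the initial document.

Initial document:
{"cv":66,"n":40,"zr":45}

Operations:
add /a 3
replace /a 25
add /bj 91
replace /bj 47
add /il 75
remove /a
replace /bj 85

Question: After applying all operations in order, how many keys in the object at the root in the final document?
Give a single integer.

After op 1 (add /a 3): {"a":3,"cv":66,"n":40,"zr":45}
After op 2 (replace /a 25): {"a":25,"cv":66,"n":40,"zr":45}
After op 3 (add /bj 91): {"a":25,"bj":91,"cv":66,"n":40,"zr":45}
After op 4 (replace /bj 47): {"a":25,"bj":47,"cv":66,"n":40,"zr":45}
After op 5 (add /il 75): {"a":25,"bj":47,"cv":66,"il":75,"n":40,"zr":45}
After op 6 (remove /a): {"bj":47,"cv":66,"il":75,"n":40,"zr":45}
After op 7 (replace /bj 85): {"bj":85,"cv":66,"il":75,"n":40,"zr":45}
Size at the root: 5

Answer: 5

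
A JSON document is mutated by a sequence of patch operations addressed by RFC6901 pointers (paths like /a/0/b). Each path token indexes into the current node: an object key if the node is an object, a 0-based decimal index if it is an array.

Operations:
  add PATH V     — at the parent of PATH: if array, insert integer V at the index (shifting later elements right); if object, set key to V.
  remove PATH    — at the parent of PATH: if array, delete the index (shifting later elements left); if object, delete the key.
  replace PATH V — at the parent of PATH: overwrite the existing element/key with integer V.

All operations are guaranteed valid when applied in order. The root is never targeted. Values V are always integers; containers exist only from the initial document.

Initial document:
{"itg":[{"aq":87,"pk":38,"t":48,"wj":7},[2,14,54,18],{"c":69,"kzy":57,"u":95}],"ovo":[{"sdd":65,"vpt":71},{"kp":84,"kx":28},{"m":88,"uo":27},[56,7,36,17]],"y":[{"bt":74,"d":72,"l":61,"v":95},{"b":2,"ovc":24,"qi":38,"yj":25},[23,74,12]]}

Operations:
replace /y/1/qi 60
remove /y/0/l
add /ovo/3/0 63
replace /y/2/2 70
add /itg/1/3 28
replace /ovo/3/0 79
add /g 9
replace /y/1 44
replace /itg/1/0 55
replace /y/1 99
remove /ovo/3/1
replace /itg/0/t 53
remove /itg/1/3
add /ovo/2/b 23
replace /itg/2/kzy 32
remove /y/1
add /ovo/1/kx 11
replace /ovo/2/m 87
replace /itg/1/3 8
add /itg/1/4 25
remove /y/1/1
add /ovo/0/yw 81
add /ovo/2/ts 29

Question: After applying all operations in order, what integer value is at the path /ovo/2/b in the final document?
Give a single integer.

Answer: 23

Derivation:
After op 1 (replace /y/1/qi 60): {"itg":[{"aq":87,"pk":38,"t":48,"wj":7},[2,14,54,18],{"c":69,"kzy":57,"u":95}],"ovo":[{"sdd":65,"vpt":71},{"kp":84,"kx":28},{"m":88,"uo":27},[56,7,36,17]],"y":[{"bt":74,"d":72,"l":61,"v":95},{"b":2,"ovc":24,"qi":60,"yj":25},[23,74,12]]}
After op 2 (remove /y/0/l): {"itg":[{"aq":87,"pk":38,"t":48,"wj":7},[2,14,54,18],{"c":69,"kzy":57,"u":95}],"ovo":[{"sdd":65,"vpt":71},{"kp":84,"kx":28},{"m":88,"uo":27},[56,7,36,17]],"y":[{"bt":74,"d":72,"v":95},{"b":2,"ovc":24,"qi":60,"yj":25},[23,74,12]]}
After op 3 (add /ovo/3/0 63): {"itg":[{"aq":87,"pk":38,"t":48,"wj":7},[2,14,54,18],{"c":69,"kzy":57,"u":95}],"ovo":[{"sdd":65,"vpt":71},{"kp":84,"kx":28},{"m":88,"uo":27},[63,56,7,36,17]],"y":[{"bt":74,"d":72,"v":95},{"b":2,"ovc":24,"qi":60,"yj":25},[23,74,12]]}
After op 4 (replace /y/2/2 70): {"itg":[{"aq":87,"pk":38,"t":48,"wj":7},[2,14,54,18],{"c":69,"kzy":57,"u":95}],"ovo":[{"sdd":65,"vpt":71},{"kp":84,"kx":28},{"m":88,"uo":27},[63,56,7,36,17]],"y":[{"bt":74,"d":72,"v":95},{"b":2,"ovc":24,"qi":60,"yj":25},[23,74,70]]}
After op 5 (add /itg/1/3 28): {"itg":[{"aq":87,"pk":38,"t":48,"wj":7},[2,14,54,28,18],{"c":69,"kzy":57,"u":95}],"ovo":[{"sdd":65,"vpt":71},{"kp":84,"kx":28},{"m":88,"uo":27},[63,56,7,36,17]],"y":[{"bt":74,"d":72,"v":95},{"b":2,"ovc":24,"qi":60,"yj":25},[23,74,70]]}
After op 6 (replace /ovo/3/0 79): {"itg":[{"aq":87,"pk":38,"t":48,"wj":7},[2,14,54,28,18],{"c":69,"kzy":57,"u":95}],"ovo":[{"sdd":65,"vpt":71},{"kp":84,"kx":28},{"m":88,"uo":27},[79,56,7,36,17]],"y":[{"bt":74,"d":72,"v":95},{"b":2,"ovc":24,"qi":60,"yj":25},[23,74,70]]}
After op 7 (add /g 9): {"g":9,"itg":[{"aq":87,"pk":38,"t":48,"wj":7},[2,14,54,28,18],{"c":69,"kzy":57,"u":95}],"ovo":[{"sdd":65,"vpt":71},{"kp":84,"kx":28},{"m":88,"uo":27},[79,56,7,36,17]],"y":[{"bt":74,"d":72,"v":95},{"b":2,"ovc":24,"qi":60,"yj":25},[23,74,70]]}
After op 8 (replace /y/1 44): {"g":9,"itg":[{"aq":87,"pk":38,"t":48,"wj":7},[2,14,54,28,18],{"c":69,"kzy":57,"u":95}],"ovo":[{"sdd":65,"vpt":71},{"kp":84,"kx":28},{"m":88,"uo":27},[79,56,7,36,17]],"y":[{"bt":74,"d":72,"v":95},44,[23,74,70]]}
After op 9 (replace /itg/1/0 55): {"g":9,"itg":[{"aq":87,"pk":38,"t":48,"wj":7},[55,14,54,28,18],{"c":69,"kzy":57,"u":95}],"ovo":[{"sdd":65,"vpt":71},{"kp":84,"kx":28},{"m":88,"uo":27},[79,56,7,36,17]],"y":[{"bt":74,"d":72,"v":95},44,[23,74,70]]}
After op 10 (replace /y/1 99): {"g":9,"itg":[{"aq":87,"pk":38,"t":48,"wj":7},[55,14,54,28,18],{"c":69,"kzy":57,"u":95}],"ovo":[{"sdd":65,"vpt":71},{"kp":84,"kx":28},{"m":88,"uo":27},[79,56,7,36,17]],"y":[{"bt":74,"d":72,"v":95},99,[23,74,70]]}
After op 11 (remove /ovo/3/1): {"g":9,"itg":[{"aq":87,"pk":38,"t":48,"wj":7},[55,14,54,28,18],{"c":69,"kzy":57,"u":95}],"ovo":[{"sdd":65,"vpt":71},{"kp":84,"kx":28},{"m":88,"uo":27},[79,7,36,17]],"y":[{"bt":74,"d":72,"v":95},99,[23,74,70]]}
After op 12 (replace /itg/0/t 53): {"g":9,"itg":[{"aq":87,"pk":38,"t":53,"wj":7},[55,14,54,28,18],{"c":69,"kzy":57,"u":95}],"ovo":[{"sdd":65,"vpt":71},{"kp":84,"kx":28},{"m":88,"uo":27},[79,7,36,17]],"y":[{"bt":74,"d":72,"v":95},99,[23,74,70]]}
After op 13 (remove /itg/1/3): {"g":9,"itg":[{"aq":87,"pk":38,"t":53,"wj":7},[55,14,54,18],{"c":69,"kzy":57,"u":95}],"ovo":[{"sdd":65,"vpt":71},{"kp":84,"kx":28},{"m":88,"uo":27},[79,7,36,17]],"y":[{"bt":74,"d":72,"v":95},99,[23,74,70]]}
After op 14 (add /ovo/2/b 23): {"g":9,"itg":[{"aq":87,"pk":38,"t":53,"wj":7},[55,14,54,18],{"c":69,"kzy":57,"u":95}],"ovo":[{"sdd":65,"vpt":71},{"kp":84,"kx":28},{"b":23,"m":88,"uo":27},[79,7,36,17]],"y":[{"bt":74,"d":72,"v":95},99,[23,74,70]]}
After op 15 (replace /itg/2/kzy 32): {"g":9,"itg":[{"aq":87,"pk":38,"t":53,"wj":7},[55,14,54,18],{"c":69,"kzy":32,"u":95}],"ovo":[{"sdd":65,"vpt":71},{"kp":84,"kx":28},{"b":23,"m":88,"uo":27},[79,7,36,17]],"y":[{"bt":74,"d":72,"v":95},99,[23,74,70]]}
After op 16 (remove /y/1): {"g":9,"itg":[{"aq":87,"pk":38,"t":53,"wj":7},[55,14,54,18],{"c":69,"kzy":32,"u":95}],"ovo":[{"sdd":65,"vpt":71},{"kp":84,"kx":28},{"b":23,"m":88,"uo":27},[79,7,36,17]],"y":[{"bt":74,"d":72,"v":95},[23,74,70]]}
After op 17 (add /ovo/1/kx 11): {"g":9,"itg":[{"aq":87,"pk":38,"t":53,"wj":7},[55,14,54,18],{"c":69,"kzy":32,"u":95}],"ovo":[{"sdd":65,"vpt":71},{"kp":84,"kx":11},{"b":23,"m":88,"uo":27},[79,7,36,17]],"y":[{"bt":74,"d":72,"v":95},[23,74,70]]}
After op 18 (replace /ovo/2/m 87): {"g":9,"itg":[{"aq":87,"pk":38,"t":53,"wj":7},[55,14,54,18],{"c":69,"kzy":32,"u":95}],"ovo":[{"sdd":65,"vpt":71},{"kp":84,"kx":11},{"b":23,"m":87,"uo":27},[79,7,36,17]],"y":[{"bt":74,"d":72,"v":95},[23,74,70]]}
After op 19 (replace /itg/1/3 8): {"g":9,"itg":[{"aq":87,"pk":38,"t":53,"wj":7},[55,14,54,8],{"c":69,"kzy":32,"u":95}],"ovo":[{"sdd":65,"vpt":71},{"kp":84,"kx":11},{"b":23,"m":87,"uo":27},[79,7,36,17]],"y":[{"bt":74,"d":72,"v":95},[23,74,70]]}
After op 20 (add /itg/1/4 25): {"g":9,"itg":[{"aq":87,"pk":38,"t":53,"wj":7},[55,14,54,8,25],{"c":69,"kzy":32,"u":95}],"ovo":[{"sdd":65,"vpt":71},{"kp":84,"kx":11},{"b":23,"m":87,"uo":27},[79,7,36,17]],"y":[{"bt":74,"d":72,"v":95},[23,74,70]]}
After op 21 (remove /y/1/1): {"g":9,"itg":[{"aq":87,"pk":38,"t":53,"wj":7},[55,14,54,8,25],{"c":69,"kzy":32,"u":95}],"ovo":[{"sdd":65,"vpt":71},{"kp":84,"kx":11},{"b":23,"m":87,"uo":27},[79,7,36,17]],"y":[{"bt":74,"d":72,"v":95},[23,70]]}
After op 22 (add /ovo/0/yw 81): {"g":9,"itg":[{"aq":87,"pk":38,"t":53,"wj":7},[55,14,54,8,25],{"c":69,"kzy":32,"u":95}],"ovo":[{"sdd":65,"vpt":71,"yw":81},{"kp":84,"kx":11},{"b":23,"m":87,"uo":27},[79,7,36,17]],"y":[{"bt":74,"d":72,"v":95},[23,70]]}
After op 23 (add /ovo/2/ts 29): {"g":9,"itg":[{"aq":87,"pk":38,"t":53,"wj":7},[55,14,54,8,25],{"c":69,"kzy":32,"u":95}],"ovo":[{"sdd":65,"vpt":71,"yw":81},{"kp":84,"kx":11},{"b":23,"m":87,"ts":29,"uo":27},[79,7,36,17]],"y":[{"bt":74,"d":72,"v":95},[23,70]]}
Value at /ovo/2/b: 23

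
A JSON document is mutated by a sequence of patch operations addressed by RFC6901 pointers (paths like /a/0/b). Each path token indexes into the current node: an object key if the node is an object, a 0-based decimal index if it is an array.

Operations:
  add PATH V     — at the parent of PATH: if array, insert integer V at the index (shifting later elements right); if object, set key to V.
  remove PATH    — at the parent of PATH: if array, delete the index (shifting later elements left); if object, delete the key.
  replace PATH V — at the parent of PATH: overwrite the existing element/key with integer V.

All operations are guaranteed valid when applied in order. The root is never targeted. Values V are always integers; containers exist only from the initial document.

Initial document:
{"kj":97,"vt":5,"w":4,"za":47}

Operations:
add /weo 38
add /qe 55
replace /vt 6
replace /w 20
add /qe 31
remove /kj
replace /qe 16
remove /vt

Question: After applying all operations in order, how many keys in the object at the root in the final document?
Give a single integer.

Answer: 4

Derivation:
After op 1 (add /weo 38): {"kj":97,"vt":5,"w":4,"weo":38,"za":47}
After op 2 (add /qe 55): {"kj":97,"qe":55,"vt":5,"w":4,"weo":38,"za":47}
After op 3 (replace /vt 6): {"kj":97,"qe":55,"vt":6,"w":4,"weo":38,"za":47}
After op 4 (replace /w 20): {"kj":97,"qe":55,"vt":6,"w":20,"weo":38,"za":47}
After op 5 (add /qe 31): {"kj":97,"qe":31,"vt":6,"w":20,"weo":38,"za":47}
After op 6 (remove /kj): {"qe":31,"vt":6,"w":20,"weo":38,"za":47}
After op 7 (replace /qe 16): {"qe":16,"vt":6,"w":20,"weo":38,"za":47}
After op 8 (remove /vt): {"qe":16,"w":20,"weo":38,"za":47}
Size at the root: 4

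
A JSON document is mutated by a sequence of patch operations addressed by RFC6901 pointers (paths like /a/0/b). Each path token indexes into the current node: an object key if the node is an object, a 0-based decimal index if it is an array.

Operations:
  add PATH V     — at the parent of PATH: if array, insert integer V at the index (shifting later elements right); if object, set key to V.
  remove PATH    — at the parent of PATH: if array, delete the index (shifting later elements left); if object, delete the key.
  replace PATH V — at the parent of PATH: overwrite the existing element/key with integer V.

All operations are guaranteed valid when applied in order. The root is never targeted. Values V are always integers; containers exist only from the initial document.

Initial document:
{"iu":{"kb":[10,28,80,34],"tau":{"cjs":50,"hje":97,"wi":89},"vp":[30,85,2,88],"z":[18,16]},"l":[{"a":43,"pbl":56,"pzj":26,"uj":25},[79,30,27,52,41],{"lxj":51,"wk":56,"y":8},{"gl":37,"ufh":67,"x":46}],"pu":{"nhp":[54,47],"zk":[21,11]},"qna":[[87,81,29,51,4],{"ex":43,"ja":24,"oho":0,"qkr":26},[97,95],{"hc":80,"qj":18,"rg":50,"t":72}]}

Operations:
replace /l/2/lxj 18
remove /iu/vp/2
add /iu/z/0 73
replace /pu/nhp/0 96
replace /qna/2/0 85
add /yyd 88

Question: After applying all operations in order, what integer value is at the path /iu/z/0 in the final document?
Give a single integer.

Answer: 73

Derivation:
After op 1 (replace /l/2/lxj 18): {"iu":{"kb":[10,28,80,34],"tau":{"cjs":50,"hje":97,"wi":89},"vp":[30,85,2,88],"z":[18,16]},"l":[{"a":43,"pbl":56,"pzj":26,"uj":25},[79,30,27,52,41],{"lxj":18,"wk":56,"y":8},{"gl":37,"ufh":67,"x":46}],"pu":{"nhp":[54,47],"zk":[21,11]},"qna":[[87,81,29,51,4],{"ex":43,"ja":24,"oho":0,"qkr":26},[97,95],{"hc":80,"qj":18,"rg":50,"t":72}]}
After op 2 (remove /iu/vp/2): {"iu":{"kb":[10,28,80,34],"tau":{"cjs":50,"hje":97,"wi":89},"vp":[30,85,88],"z":[18,16]},"l":[{"a":43,"pbl":56,"pzj":26,"uj":25},[79,30,27,52,41],{"lxj":18,"wk":56,"y":8},{"gl":37,"ufh":67,"x":46}],"pu":{"nhp":[54,47],"zk":[21,11]},"qna":[[87,81,29,51,4],{"ex":43,"ja":24,"oho":0,"qkr":26},[97,95],{"hc":80,"qj":18,"rg":50,"t":72}]}
After op 3 (add /iu/z/0 73): {"iu":{"kb":[10,28,80,34],"tau":{"cjs":50,"hje":97,"wi":89},"vp":[30,85,88],"z":[73,18,16]},"l":[{"a":43,"pbl":56,"pzj":26,"uj":25},[79,30,27,52,41],{"lxj":18,"wk":56,"y":8},{"gl":37,"ufh":67,"x":46}],"pu":{"nhp":[54,47],"zk":[21,11]},"qna":[[87,81,29,51,4],{"ex":43,"ja":24,"oho":0,"qkr":26},[97,95],{"hc":80,"qj":18,"rg":50,"t":72}]}
After op 4 (replace /pu/nhp/0 96): {"iu":{"kb":[10,28,80,34],"tau":{"cjs":50,"hje":97,"wi":89},"vp":[30,85,88],"z":[73,18,16]},"l":[{"a":43,"pbl":56,"pzj":26,"uj":25},[79,30,27,52,41],{"lxj":18,"wk":56,"y":8},{"gl":37,"ufh":67,"x":46}],"pu":{"nhp":[96,47],"zk":[21,11]},"qna":[[87,81,29,51,4],{"ex":43,"ja":24,"oho":0,"qkr":26},[97,95],{"hc":80,"qj":18,"rg":50,"t":72}]}
After op 5 (replace /qna/2/0 85): {"iu":{"kb":[10,28,80,34],"tau":{"cjs":50,"hje":97,"wi":89},"vp":[30,85,88],"z":[73,18,16]},"l":[{"a":43,"pbl":56,"pzj":26,"uj":25},[79,30,27,52,41],{"lxj":18,"wk":56,"y":8},{"gl":37,"ufh":67,"x":46}],"pu":{"nhp":[96,47],"zk":[21,11]},"qna":[[87,81,29,51,4],{"ex":43,"ja":24,"oho":0,"qkr":26},[85,95],{"hc":80,"qj":18,"rg":50,"t":72}]}
After op 6 (add /yyd 88): {"iu":{"kb":[10,28,80,34],"tau":{"cjs":50,"hje":97,"wi":89},"vp":[30,85,88],"z":[73,18,16]},"l":[{"a":43,"pbl":56,"pzj":26,"uj":25},[79,30,27,52,41],{"lxj":18,"wk":56,"y":8},{"gl":37,"ufh":67,"x":46}],"pu":{"nhp":[96,47],"zk":[21,11]},"qna":[[87,81,29,51,4],{"ex":43,"ja":24,"oho":0,"qkr":26},[85,95],{"hc":80,"qj":18,"rg":50,"t":72}],"yyd":88}
Value at /iu/z/0: 73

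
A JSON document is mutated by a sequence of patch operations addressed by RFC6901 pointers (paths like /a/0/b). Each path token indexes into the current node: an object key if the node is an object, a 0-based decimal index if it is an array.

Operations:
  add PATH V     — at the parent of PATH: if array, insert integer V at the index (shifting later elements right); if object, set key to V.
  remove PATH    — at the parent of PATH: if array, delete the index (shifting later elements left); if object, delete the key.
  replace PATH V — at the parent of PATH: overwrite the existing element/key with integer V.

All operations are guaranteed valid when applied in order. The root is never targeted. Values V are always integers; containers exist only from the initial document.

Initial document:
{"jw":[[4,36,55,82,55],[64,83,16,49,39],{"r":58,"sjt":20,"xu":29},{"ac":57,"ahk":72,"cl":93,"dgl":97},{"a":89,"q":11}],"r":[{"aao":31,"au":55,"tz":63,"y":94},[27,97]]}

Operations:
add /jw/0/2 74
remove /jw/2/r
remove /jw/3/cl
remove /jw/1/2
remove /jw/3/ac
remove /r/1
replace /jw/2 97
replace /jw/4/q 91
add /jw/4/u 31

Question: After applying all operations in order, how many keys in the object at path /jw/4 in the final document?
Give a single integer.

Answer: 3

Derivation:
After op 1 (add /jw/0/2 74): {"jw":[[4,36,74,55,82,55],[64,83,16,49,39],{"r":58,"sjt":20,"xu":29},{"ac":57,"ahk":72,"cl":93,"dgl":97},{"a":89,"q":11}],"r":[{"aao":31,"au":55,"tz":63,"y":94},[27,97]]}
After op 2 (remove /jw/2/r): {"jw":[[4,36,74,55,82,55],[64,83,16,49,39],{"sjt":20,"xu":29},{"ac":57,"ahk":72,"cl":93,"dgl":97},{"a":89,"q":11}],"r":[{"aao":31,"au":55,"tz":63,"y":94},[27,97]]}
After op 3 (remove /jw/3/cl): {"jw":[[4,36,74,55,82,55],[64,83,16,49,39],{"sjt":20,"xu":29},{"ac":57,"ahk":72,"dgl":97},{"a":89,"q":11}],"r":[{"aao":31,"au":55,"tz":63,"y":94},[27,97]]}
After op 4 (remove /jw/1/2): {"jw":[[4,36,74,55,82,55],[64,83,49,39],{"sjt":20,"xu":29},{"ac":57,"ahk":72,"dgl":97},{"a":89,"q":11}],"r":[{"aao":31,"au":55,"tz":63,"y":94},[27,97]]}
After op 5 (remove /jw/3/ac): {"jw":[[4,36,74,55,82,55],[64,83,49,39],{"sjt":20,"xu":29},{"ahk":72,"dgl":97},{"a":89,"q":11}],"r":[{"aao":31,"au":55,"tz":63,"y":94},[27,97]]}
After op 6 (remove /r/1): {"jw":[[4,36,74,55,82,55],[64,83,49,39],{"sjt":20,"xu":29},{"ahk":72,"dgl":97},{"a":89,"q":11}],"r":[{"aao":31,"au":55,"tz":63,"y":94}]}
After op 7 (replace /jw/2 97): {"jw":[[4,36,74,55,82,55],[64,83,49,39],97,{"ahk":72,"dgl":97},{"a":89,"q":11}],"r":[{"aao":31,"au":55,"tz":63,"y":94}]}
After op 8 (replace /jw/4/q 91): {"jw":[[4,36,74,55,82,55],[64,83,49,39],97,{"ahk":72,"dgl":97},{"a":89,"q":91}],"r":[{"aao":31,"au":55,"tz":63,"y":94}]}
After op 9 (add /jw/4/u 31): {"jw":[[4,36,74,55,82,55],[64,83,49,39],97,{"ahk":72,"dgl":97},{"a":89,"q":91,"u":31}],"r":[{"aao":31,"au":55,"tz":63,"y":94}]}
Size at path /jw/4: 3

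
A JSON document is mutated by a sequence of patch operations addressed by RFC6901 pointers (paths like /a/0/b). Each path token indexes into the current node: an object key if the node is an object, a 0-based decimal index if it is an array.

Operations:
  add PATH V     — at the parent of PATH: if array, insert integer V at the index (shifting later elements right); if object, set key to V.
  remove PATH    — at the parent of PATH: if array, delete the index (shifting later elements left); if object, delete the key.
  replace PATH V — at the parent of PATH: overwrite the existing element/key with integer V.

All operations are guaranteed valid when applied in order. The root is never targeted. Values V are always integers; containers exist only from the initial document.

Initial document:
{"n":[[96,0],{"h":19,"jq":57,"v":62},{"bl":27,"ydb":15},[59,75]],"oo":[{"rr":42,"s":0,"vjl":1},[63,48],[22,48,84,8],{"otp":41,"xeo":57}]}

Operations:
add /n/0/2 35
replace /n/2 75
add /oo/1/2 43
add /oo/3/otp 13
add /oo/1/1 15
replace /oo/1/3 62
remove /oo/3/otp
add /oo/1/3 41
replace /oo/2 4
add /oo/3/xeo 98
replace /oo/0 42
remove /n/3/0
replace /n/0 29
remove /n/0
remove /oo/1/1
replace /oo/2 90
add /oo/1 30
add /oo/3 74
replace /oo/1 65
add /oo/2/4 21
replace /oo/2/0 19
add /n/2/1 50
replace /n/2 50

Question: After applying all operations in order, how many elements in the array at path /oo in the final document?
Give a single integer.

Answer: 6

Derivation:
After op 1 (add /n/0/2 35): {"n":[[96,0,35],{"h":19,"jq":57,"v":62},{"bl":27,"ydb":15},[59,75]],"oo":[{"rr":42,"s":0,"vjl":1},[63,48],[22,48,84,8],{"otp":41,"xeo":57}]}
After op 2 (replace /n/2 75): {"n":[[96,0,35],{"h":19,"jq":57,"v":62},75,[59,75]],"oo":[{"rr":42,"s":0,"vjl":1},[63,48],[22,48,84,8],{"otp":41,"xeo":57}]}
After op 3 (add /oo/1/2 43): {"n":[[96,0,35],{"h":19,"jq":57,"v":62},75,[59,75]],"oo":[{"rr":42,"s":0,"vjl":1},[63,48,43],[22,48,84,8],{"otp":41,"xeo":57}]}
After op 4 (add /oo/3/otp 13): {"n":[[96,0,35],{"h":19,"jq":57,"v":62},75,[59,75]],"oo":[{"rr":42,"s":0,"vjl":1},[63,48,43],[22,48,84,8],{"otp":13,"xeo":57}]}
After op 5 (add /oo/1/1 15): {"n":[[96,0,35],{"h":19,"jq":57,"v":62},75,[59,75]],"oo":[{"rr":42,"s":0,"vjl":1},[63,15,48,43],[22,48,84,8],{"otp":13,"xeo":57}]}
After op 6 (replace /oo/1/3 62): {"n":[[96,0,35],{"h":19,"jq":57,"v":62},75,[59,75]],"oo":[{"rr":42,"s":0,"vjl":1},[63,15,48,62],[22,48,84,8],{"otp":13,"xeo":57}]}
After op 7 (remove /oo/3/otp): {"n":[[96,0,35],{"h":19,"jq":57,"v":62},75,[59,75]],"oo":[{"rr":42,"s":0,"vjl":1},[63,15,48,62],[22,48,84,8],{"xeo":57}]}
After op 8 (add /oo/1/3 41): {"n":[[96,0,35],{"h":19,"jq":57,"v":62},75,[59,75]],"oo":[{"rr":42,"s":0,"vjl":1},[63,15,48,41,62],[22,48,84,8],{"xeo":57}]}
After op 9 (replace /oo/2 4): {"n":[[96,0,35],{"h":19,"jq":57,"v":62},75,[59,75]],"oo":[{"rr":42,"s":0,"vjl":1},[63,15,48,41,62],4,{"xeo":57}]}
After op 10 (add /oo/3/xeo 98): {"n":[[96,0,35],{"h":19,"jq":57,"v":62},75,[59,75]],"oo":[{"rr":42,"s":0,"vjl":1},[63,15,48,41,62],4,{"xeo":98}]}
After op 11 (replace /oo/0 42): {"n":[[96,0,35],{"h":19,"jq":57,"v":62},75,[59,75]],"oo":[42,[63,15,48,41,62],4,{"xeo":98}]}
After op 12 (remove /n/3/0): {"n":[[96,0,35],{"h":19,"jq":57,"v":62},75,[75]],"oo":[42,[63,15,48,41,62],4,{"xeo":98}]}
After op 13 (replace /n/0 29): {"n":[29,{"h":19,"jq":57,"v":62},75,[75]],"oo":[42,[63,15,48,41,62],4,{"xeo":98}]}
After op 14 (remove /n/0): {"n":[{"h":19,"jq":57,"v":62},75,[75]],"oo":[42,[63,15,48,41,62],4,{"xeo":98}]}
After op 15 (remove /oo/1/1): {"n":[{"h":19,"jq":57,"v":62},75,[75]],"oo":[42,[63,48,41,62],4,{"xeo":98}]}
After op 16 (replace /oo/2 90): {"n":[{"h":19,"jq":57,"v":62},75,[75]],"oo":[42,[63,48,41,62],90,{"xeo":98}]}
After op 17 (add /oo/1 30): {"n":[{"h":19,"jq":57,"v":62},75,[75]],"oo":[42,30,[63,48,41,62],90,{"xeo":98}]}
After op 18 (add /oo/3 74): {"n":[{"h":19,"jq":57,"v":62},75,[75]],"oo":[42,30,[63,48,41,62],74,90,{"xeo":98}]}
After op 19 (replace /oo/1 65): {"n":[{"h":19,"jq":57,"v":62},75,[75]],"oo":[42,65,[63,48,41,62],74,90,{"xeo":98}]}
After op 20 (add /oo/2/4 21): {"n":[{"h":19,"jq":57,"v":62},75,[75]],"oo":[42,65,[63,48,41,62,21],74,90,{"xeo":98}]}
After op 21 (replace /oo/2/0 19): {"n":[{"h":19,"jq":57,"v":62},75,[75]],"oo":[42,65,[19,48,41,62,21],74,90,{"xeo":98}]}
After op 22 (add /n/2/1 50): {"n":[{"h":19,"jq":57,"v":62},75,[75,50]],"oo":[42,65,[19,48,41,62,21],74,90,{"xeo":98}]}
After op 23 (replace /n/2 50): {"n":[{"h":19,"jq":57,"v":62},75,50],"oo":[42,65,[19,48,41,62,21],74,90,{"xeo":98}]}
Size at path /oo: 6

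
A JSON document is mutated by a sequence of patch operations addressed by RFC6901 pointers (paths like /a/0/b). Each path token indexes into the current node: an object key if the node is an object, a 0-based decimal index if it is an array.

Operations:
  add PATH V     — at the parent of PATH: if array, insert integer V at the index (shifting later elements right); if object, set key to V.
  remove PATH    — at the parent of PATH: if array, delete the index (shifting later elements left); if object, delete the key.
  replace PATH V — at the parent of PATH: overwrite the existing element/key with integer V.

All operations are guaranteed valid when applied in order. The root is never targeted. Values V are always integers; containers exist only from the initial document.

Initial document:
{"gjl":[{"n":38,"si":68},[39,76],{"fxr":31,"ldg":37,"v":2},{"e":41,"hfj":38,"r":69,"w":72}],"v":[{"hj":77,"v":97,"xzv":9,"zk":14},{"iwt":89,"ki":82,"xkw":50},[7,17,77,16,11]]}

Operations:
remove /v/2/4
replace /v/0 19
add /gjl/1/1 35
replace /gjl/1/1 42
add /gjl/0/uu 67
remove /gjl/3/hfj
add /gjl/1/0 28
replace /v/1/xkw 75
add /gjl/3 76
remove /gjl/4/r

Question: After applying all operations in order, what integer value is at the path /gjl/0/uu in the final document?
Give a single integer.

Answer: 67

Derivation:
After op 1 (remove /v/2/4): {"gjl":[{"n":38,"si":68},[39,76],{"fxr":31,"ldg":37,"v":2},{"e":41,"hfj":38,"r":69,"w":72}],"v":[{"hj":77,"v":97,"xzv":9,"zk":14},{"iwt":89,"ki":82,"xkw":50},[7,17,77,16]]}
After op 2 (replace /v/0 19): {"gjl":[{"n":38,"si":68},[39,76],{"fxr":31,"ldg":37,"v":2},{"e":41,"hfj":38,"r":69,"w":72}],"v":[19,{"iwt":89,"ki":82,"xkw":50},[7,17,77,16]]}
After op 3 (add /gjl/1/1 35): {"gjl":[{"n":38,"si":68},[39,35,76],{"fxr":31,"ldg":37,"v":2},{"e":41,"hfj":38,"r":69,"w":72}],"v":[19,{"iwt":89,"ki":82,"xkw":50},[7,17,77,16]]}
After op 4 (replace /gjl/1/1 42): {"gjl":[{"n":38,"si":68},[39,42,76],{"fxr":31,"ldg":37,"v":2},{"e":41,"hfj":38,"r":69,"w":72}],"v":[19,{"iwt":89,"ki":82,"xkw":50},[7,17,77,16]]}
After op 5 (add /gjl/0/uu 67): {"gjl":[{"n":38,"si":68,"uu":67},[39,42,76],{"fxr":31,"ldg":37,"v":2},{"e":41,"hfj":38,"r":69,"w":72}],"v":[19,{"iwt":89,"ki":82,"xkw":50},[7,17,77,16]]}
After op 6 (remove /gjl/3/hfj): {"gjl":[{"n":38,"si":68,"uu":67},[39,42,76],{"fxr":31,"ldg":37,"v":2},{"e":41,"r":69,"w":72}],"v":[19,{"iwt":89,"ki":82,"xkw":50},[7,17,77,16]]}
After op 7 (add /gjl/1/0 28): {"gjl":[{"n":38,"si":68,"uu":67},[28,39,42,76],{"fxr":31,"ldg":37,"v":2},{"e":41,"r":69,"w":72}],"v":[19,{"iwt":89,"ki":82,"xkw":50},[7,17,77,16]]}
After op 8 (replace /v/1/xkw 75): {"gjl":[{"n":38,"si":68,"uu":67},[28,39,42,76],{"fxr":31,"ldg":37,"v":2},{"e":41,"r":69,"w":72}],"v":[19,{"iwt":89,"ki":82,"xkw":75},[7,17,77,16]]}
After op 9 (add /gjl/3 76): {"gjl":[{"n":38,"si":68,"uu":67},[28,39,42,76],{"fxr":31,"ldg":37,"v":2},76,{"e":41,"r":69,"w":72}],"v":[19,{"iwt":89,"ki":82,"xkw":75},[7,17,77,16]]}
After op 10 (remove /gjl/4/r): {"gjl":[{"n":38,"si":68,"uu":67},[28,39,42,76],{"fxr":31,"ldg":37,"v":2},76,{"e":41,"w":72}],"v":[19,{"iwt":89,"ki":82,"xkw":75},[7,17,77,16]]}
Value at /gjl/0/uu: 67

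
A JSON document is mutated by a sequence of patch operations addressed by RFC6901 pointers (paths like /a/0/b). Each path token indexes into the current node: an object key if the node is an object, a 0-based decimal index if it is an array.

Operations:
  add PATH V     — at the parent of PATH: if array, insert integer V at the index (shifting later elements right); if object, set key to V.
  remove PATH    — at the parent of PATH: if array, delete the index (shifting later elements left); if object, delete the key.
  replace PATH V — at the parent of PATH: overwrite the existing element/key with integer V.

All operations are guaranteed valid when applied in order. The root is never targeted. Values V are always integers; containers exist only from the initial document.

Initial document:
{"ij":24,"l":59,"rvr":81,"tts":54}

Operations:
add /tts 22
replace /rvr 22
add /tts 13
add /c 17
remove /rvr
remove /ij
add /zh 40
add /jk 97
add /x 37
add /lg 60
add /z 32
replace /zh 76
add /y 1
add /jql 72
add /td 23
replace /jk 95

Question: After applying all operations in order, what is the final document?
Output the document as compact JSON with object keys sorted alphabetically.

Answer: {"c":17,"jk":95,"jql":72,"l":59,"lg":60,"td":23,"tts":13,"x":37,"y":1,"z":32,"zh":76}

Derivation:
After op 1 (add /tts 22): {"ij":24,"l":59,"rvr":81,"tts":22}
After op 2 (replace /rvr 22): {"ij":24,"l":59,"rvr":22,"tts":22}
After op 3 (add /tts 13): {"ij":24,"l":59,"rvr":22,"tts":13}
After op 4 (add /c 17): {"c":17,"ij":24,"l":59,"rvr":22,"tts":13}
After op 5 (remove /rvr): {"c":17,"ij":24,"l":59,"tts":13}
After op 6 (remove /ij): {"c":17,"l":59,"tts":13}
After op 7 (add /zh 40): {"c":17,"l":59,"tts":13,"zh":40}
After op 8 (add /jk 97): {"c":17,"jk":97,"l":59,"tts":13,"zh":40}
After op 9 (add /x 37): {"c":17,"jk":97,"l":59,"tts":13,"x":37,"zh":40}
After op 10 (add /lg 60): {"c":17,"jk":97,"l":59,"lg":60,"tts":13,"x":37,"zh":40}
After op 11 (add /z 32): {"c":17,"jk":97,"l":59,"lg":60,"tts":13,"x":37,"z":32,"zh":40}
After op 12 (replace /zh 76): {"c":17,"jk":97,"l":59,"lg":60,"tts":13,"x":37,"z":32,"zh":76}
After op 13 (add /y 1): {"c":17,"jk":97,"l":59,"lg":60,"tts":13,"x":37,"y":1,"z":32,"zh":76}
After op 14 (add /jql 72): {"c":17,"jk":97,"jql":72,"l":59,"lg":60,"tts":13,"x":37,"y":1,"z":32,"zh":76}
After op 15 (add /td 23): {"c":17,"jk":97,"jql":72,"l":59,"lg":60,"td":23,"tts":13,"x":37,"y":1,"z":32,"zh":76}
After op 16 (replace /jk 95): {"c":17,"jk":95,"jql":72,"l":59,"lg":60,"td":23,"tts":13,"x":37,"y":1,"z":32,"zh":76}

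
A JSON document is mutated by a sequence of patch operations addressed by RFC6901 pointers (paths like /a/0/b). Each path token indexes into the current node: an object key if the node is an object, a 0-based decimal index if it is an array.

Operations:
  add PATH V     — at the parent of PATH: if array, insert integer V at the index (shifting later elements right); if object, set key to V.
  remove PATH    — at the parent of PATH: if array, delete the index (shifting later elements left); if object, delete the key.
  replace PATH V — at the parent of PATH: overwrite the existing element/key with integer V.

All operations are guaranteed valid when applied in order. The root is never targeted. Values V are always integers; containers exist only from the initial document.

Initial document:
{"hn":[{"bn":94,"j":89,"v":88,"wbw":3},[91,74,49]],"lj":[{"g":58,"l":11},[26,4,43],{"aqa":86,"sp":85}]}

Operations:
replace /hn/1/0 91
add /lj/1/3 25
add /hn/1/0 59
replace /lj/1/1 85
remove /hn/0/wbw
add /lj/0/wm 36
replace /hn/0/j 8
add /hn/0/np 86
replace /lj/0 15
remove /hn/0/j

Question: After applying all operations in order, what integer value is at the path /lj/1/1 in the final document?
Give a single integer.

After op 1 (replace /hn/1/0 91): {"hn":[{"bn":94,"j":89,"v":88,"wbw":3},[91,74,49]],"lj":[{"g":58,"l":11},[26,4,43],{"aqa":86,"sp":85}]}
After op 2 (add /lj/1/3 25): {"hn":[{"bn":94,"j":89,"v":88,"wbw":3},[91,74,49]],"lj":[{"g":58,"l":11},[26,4,43,25],{"aqa":86,"sp":85}]}
After op 3 (add /hn/1/0 59): {"hn":[{"bn":94,"j":89,"v":88,"wbw":3},[59,91,74,49]],"lj":[{"g":58,"l":11},[26,4,43,25],{"aqa":86,"sp":85}]}
After op 4 (replace /lj/1/1 85): {"hn":[{"bn":94,"j":89,"v":88,"wbw":3},[59,91,74,49]],"lj":[{"g":58,"l":11},[26,85,43,25],{"aqa":86,"sp":85}]}
After op 5 (remove /hn/0/wbw): {"hn":[{"bn":94,"j":89,"v":88},[59,91,74,49]],"lj":[{"g":58,"l":11},[26,85,43,25],{"aqa":86,"sp":85}]}
After op 6 (add /lj/0/wm 36): {"hn":[{"bn":94,"j":89,"v":88},[59,91,74,49]],"lj":[{"g":58,"l":11,"wm":36},[26,85,43,25],{"aqa":86,"sp":85}]}
After op 7 (replace /hn/0/j 8): {"hn":[{"bn":94,"j":8,"v":88},[59,91,74,49]],"lj":[{"g":58,"l":11,"wm":36},[26,85,43,25],{"aqa":86,"sp":85}]}
After op 8 (add /hn/0/np 86): {"hn":[{"bn":94,"j":8,"np":86,"v":88},[59,91,74,49]],"lj":[{"g":58,"l":11,"wm":36},[26,85,43,25],{"aqa":86,"sp":85}]}
After op 9 (replace /lj/0 15): {"hn":[{"bn":94,"j":8,"np":86,"v":88},[59,91,74,49]],"lj":[15,[26,85,43,25],{"aqa":86,"sp":85}]}
After op 10 (remove /hn/0/j): {"hn":[{"bn":94,"np":86,"v":88},[59,91,74,49]],"lj":[15,[26,85,43,25],{"aqa":86,"sp":85}]}
Value at /lj/1/1: 85

Answer: 85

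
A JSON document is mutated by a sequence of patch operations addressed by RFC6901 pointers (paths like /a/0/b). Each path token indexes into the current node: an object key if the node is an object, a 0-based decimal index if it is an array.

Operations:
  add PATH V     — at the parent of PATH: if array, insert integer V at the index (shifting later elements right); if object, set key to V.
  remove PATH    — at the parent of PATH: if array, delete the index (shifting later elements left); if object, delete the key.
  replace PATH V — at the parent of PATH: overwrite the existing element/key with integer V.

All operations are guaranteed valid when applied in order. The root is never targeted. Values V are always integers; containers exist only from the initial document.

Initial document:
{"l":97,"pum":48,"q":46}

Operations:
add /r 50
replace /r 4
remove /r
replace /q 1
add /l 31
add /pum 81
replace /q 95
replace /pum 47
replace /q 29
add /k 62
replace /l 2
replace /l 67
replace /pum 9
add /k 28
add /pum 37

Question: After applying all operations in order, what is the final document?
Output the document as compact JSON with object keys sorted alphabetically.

After op 1 (add /r 50): {"l":97,"pum":48,"q":46,"r":50}
After op 2 (replace /r 4): {"l":97,"pum":48,"q":46,"r":4}
After op 3 (remove /r): {"l":97,"pum":48,"q":46}
After op 4 (replace /q 1): {"l":97,"pum":48,"q":1}
After op 5 (add /l 31): {"l":31,"pum":48,"q":1}
After op 6 (add /pum 81): {"l":31,"pum":81,"q":1}
After op 7 (replace /q 95): {"l":31,"pum":81,"q":95}
After op 8 (replace /pum 47): {"l":31,"pum":47,"q":95}
After op 9 (replace /q 29): {"l":31,"pum":47,"q":29}
After op 10 (add /k 62): {"k":62,"l":31,"pum":47,"q":29}
After op 11 (replace /l 2): {"k":62,"l":2,"pum":47,"q":29}
After op 12 (replace /l 67): {"k":62,"l":67,"pum":47,"q":29}
After op 13 (replace /pum 9): {"k":62,"l":67,"pum":9,"q":29}
After op 14 (add /k 28): {"k":28,"l":67,"pum":9,"q":29}
After op 15 (add /pum 37): {"k":28,"l":67,"pum":37,"q":29}

Answer: {"k":28,"l":67,"pum":37,"q":29}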